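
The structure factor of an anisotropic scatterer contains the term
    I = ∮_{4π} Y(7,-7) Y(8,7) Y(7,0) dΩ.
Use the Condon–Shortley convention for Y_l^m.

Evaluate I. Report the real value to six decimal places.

0.106114

m-sum 0 ✓  L=22 even ✓  1≤7≤15 ✓
Π(2lᵢ+1) = 15×17×15 = 3825
triangle coeff Δ(7,8,7) = 1/22086194130
Σ_t [1,7]: t=1:−1/18289152000 t=2:+1/248832000 t=3:−1/24883200 t=4:+1/11943936 t=5:−1/24883200 t=6:+1/248832000 t=7:−1/18289152000 = 11/975421440
(3j)²=1750/289731 [(7 8 7; 0 0 0)], sign=-1
Σ_t [8,8]: t=8:+1/146313216000 = 1/146313216000
(3j)²=91/14858 [(7 8 7; -7 7 0)], sign=-1
⇒ 4πI² = 459375/3246473
I = (+1)√(459375/3246473/(4π)) = 0.10611404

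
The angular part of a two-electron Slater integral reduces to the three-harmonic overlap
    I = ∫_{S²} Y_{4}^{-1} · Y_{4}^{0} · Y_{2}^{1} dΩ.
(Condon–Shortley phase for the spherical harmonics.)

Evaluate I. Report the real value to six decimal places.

m-sum 0 ✓  L=10 even ✓  0≤2≤8 ✓
Π(2lᵢ+1) = 9×9×5 = 405
triangle coeff Δ(4,4,2) = 1/13860
Σ_t [2,4]: t=2:+1/192 t=3:−1/36 t=4:+1/192 = -5/288
(3j)²=20/693 [(4 4 2; 0 0 0)], sign=-1
Σ_t [3,4]: t=3:−1/72 t=4:+1/96 = -1/288
(3j)²=1/462 [(4 4 2; -1 0 1)], sign=+1
⇒ 4πI² = 150/5929
I = (-1)√(150/5929/(4π)) = -0.04486937

-0.044869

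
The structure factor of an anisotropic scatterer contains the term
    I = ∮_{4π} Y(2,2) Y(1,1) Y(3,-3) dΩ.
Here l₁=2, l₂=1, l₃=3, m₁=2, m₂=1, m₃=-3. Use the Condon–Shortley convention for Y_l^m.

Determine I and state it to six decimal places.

-0.319865

m-sum 0 ✓  L=6 even ✓  1≤3≤3 ✓
Π(2lᵢ+1) = 5×3×7 = 105
triangle coeff Δ(2,1,3) = 1/105
Σ_t [0,0]: t=0:+1/4 = 1/4
(3j)²=3/35 [(2 1 3; 0 0 0)], sign=-1
Σ_t [0,0]: t=0:+1/48 = 1/48
(3j)²=1/7 [(2 1 3; 2 1 -3)], sign=+1
⇒ 4πI² = 9/7
I = (-1)√(9/7/(4π)) = -0.31986543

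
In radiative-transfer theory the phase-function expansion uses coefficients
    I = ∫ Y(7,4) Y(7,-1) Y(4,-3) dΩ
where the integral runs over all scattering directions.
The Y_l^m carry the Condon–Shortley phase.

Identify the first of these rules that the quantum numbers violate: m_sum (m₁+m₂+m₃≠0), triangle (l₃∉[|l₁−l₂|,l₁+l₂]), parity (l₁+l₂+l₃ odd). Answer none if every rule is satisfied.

none

m₁+m₂+m₃ = 4 − 1 − 3 = 0  ✓
triangle: |7−7|=0 ≤ l₃=4 ≤ 7+7=14  ✓
parity: l₁+l₂+l₃ = 18 is even  ✓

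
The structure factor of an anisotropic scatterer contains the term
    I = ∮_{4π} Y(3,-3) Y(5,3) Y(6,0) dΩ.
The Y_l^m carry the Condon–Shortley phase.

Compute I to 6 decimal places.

-0.110086

Rules hold: Σm=0, L=14 even, 2≤6≤8.
N = 7·11·13 = 1001
Δ = 2!·4!·8!/15! = 1/675675
Racah Σ t=0..2: t=0:+1/8640 t=1:−1/2304 t=2:+1/8640 = -7/34560
⇒ 3j(3 5 6; 0 0 0)² = 7/429, sgn -1
Racah Σ t=2..2: t=2:+1/69120 = 1/69120
⇒ 3j(3 5 6; -3 3 0)² = 4/429, sgn +1
4πI² = N·(3j₀)²·(3jₘ)² = 196/1287
I = -1·√(0.152292/4π) = -0.11008644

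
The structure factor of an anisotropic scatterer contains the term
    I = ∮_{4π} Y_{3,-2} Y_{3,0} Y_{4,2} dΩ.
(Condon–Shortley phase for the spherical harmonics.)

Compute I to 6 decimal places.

-0.044418

Rules hold: Σm=0, L=10 even, 0≤4≤6.
N = 7·7·9 = 441
Δ = 2!·4!·4!/11! = 1/34650
Racah Σ t=0..2: t=0:+1/72 t=1:−1/16 t=2:+1/72 = -5/144
⇒ 3j(3 3 4; 0 0 0)² = 2/77, sgn -1
Racah Σ t=1..2: t=1:−1/96 t=2:+1/72 = 1/288
⇒ 3j(3 3 4; -2 0 2)² = 1/462, sgn +1
4πI² = N·(3j₀)²·(3jₘ)² = 3/121
I = -1·√(0.0247934/4π) = -0.04441841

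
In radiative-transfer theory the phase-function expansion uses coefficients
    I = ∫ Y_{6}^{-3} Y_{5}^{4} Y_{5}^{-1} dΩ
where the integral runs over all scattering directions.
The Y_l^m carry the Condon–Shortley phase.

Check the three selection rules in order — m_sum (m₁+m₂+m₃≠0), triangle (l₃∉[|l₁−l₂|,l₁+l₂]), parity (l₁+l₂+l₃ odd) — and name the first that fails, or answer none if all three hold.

m₁+m₂+m₃ = -3 + 4 − 1 = 0  ✓
triangle: |6−5|=1 ≤ l₃=5 ≤ 6+5=11  ✓
parity: l₁+l₂+l₃ = 16 is even  ✓

none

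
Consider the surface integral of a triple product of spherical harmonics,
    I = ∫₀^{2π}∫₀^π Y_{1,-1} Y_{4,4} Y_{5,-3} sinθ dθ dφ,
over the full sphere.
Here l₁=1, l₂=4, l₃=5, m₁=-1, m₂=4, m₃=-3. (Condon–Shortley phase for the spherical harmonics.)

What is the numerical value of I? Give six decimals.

m-sum 0 ✓  L=10 even ✓  3≤5≤5 ✓
Π(2lᵢ+1) = 3×9×11 = 297
triangle coeff Δ(1,4,5) = 1/495
Σ_t [0,0]: t=0:+1/576 = 1/576
(3j)²=5/99 [(1 4 5; 0 0 0)], sign=-1
Σ_t [0,0]: t=0:+1/80640 = 1/80640
(3j)²=1/495 [(1 4 5; -1 4 -3)], sign=+1
⇒ 4πI² = 1/33
I = (-1)√(1/33/(4π)) = -0.04910640

-0.049106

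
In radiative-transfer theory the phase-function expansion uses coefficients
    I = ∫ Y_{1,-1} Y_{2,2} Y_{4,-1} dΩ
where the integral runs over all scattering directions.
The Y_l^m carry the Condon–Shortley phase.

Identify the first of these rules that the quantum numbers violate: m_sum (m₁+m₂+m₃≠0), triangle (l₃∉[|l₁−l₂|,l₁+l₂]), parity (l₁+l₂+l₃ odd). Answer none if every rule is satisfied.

triangle

m₁+m₂+m₃ = -1 + 2 − 1 = 0  ✓
triangle: |1−2|=1 ≤ l₃=4 ≤ 1+2=3  ✗
parity: l₁+l₂+l₃ = 7 is odd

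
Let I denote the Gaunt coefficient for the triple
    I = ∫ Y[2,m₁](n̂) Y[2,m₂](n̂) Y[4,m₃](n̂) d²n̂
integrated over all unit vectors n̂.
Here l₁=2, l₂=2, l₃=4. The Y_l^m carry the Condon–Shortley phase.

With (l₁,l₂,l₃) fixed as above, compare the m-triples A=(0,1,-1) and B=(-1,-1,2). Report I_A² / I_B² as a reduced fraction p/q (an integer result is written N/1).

Shared (l₁,l₂,l₃)=(2,2,4): N and (l;000)² cancel in I_A²/I_B².
A: Δ = 0!·4!·4!/9! = 1/630; Racah Σ t=0..0: t=0:+1/24 = 1/24; ⇒ 3j(2 2 4; 0 1 -1)² = 1/21, sgn -1
B: Δ = 0!·4!·4!/9! = 1/630; Racah Σ t=0..0: t=0:+1/36 = 1/36; ⇒ 3j(2 2 4; -1 -1 2)² = 4/63, sgn +1
I_A²/I_B² = (1/21)/(4/63) = 3/4

3/4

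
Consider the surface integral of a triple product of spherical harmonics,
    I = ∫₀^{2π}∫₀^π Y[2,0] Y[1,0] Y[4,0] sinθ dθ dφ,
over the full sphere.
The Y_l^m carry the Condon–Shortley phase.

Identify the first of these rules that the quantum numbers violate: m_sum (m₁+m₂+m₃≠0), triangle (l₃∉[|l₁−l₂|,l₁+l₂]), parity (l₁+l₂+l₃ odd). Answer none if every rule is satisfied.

triangle

azimuthal sum: 0 + 0 + 0 = 0  ✓
1 ≤ 4 ≤ 3 (triangle on l)  ✗
L = 2 + 1 + 4 = 7 (odd)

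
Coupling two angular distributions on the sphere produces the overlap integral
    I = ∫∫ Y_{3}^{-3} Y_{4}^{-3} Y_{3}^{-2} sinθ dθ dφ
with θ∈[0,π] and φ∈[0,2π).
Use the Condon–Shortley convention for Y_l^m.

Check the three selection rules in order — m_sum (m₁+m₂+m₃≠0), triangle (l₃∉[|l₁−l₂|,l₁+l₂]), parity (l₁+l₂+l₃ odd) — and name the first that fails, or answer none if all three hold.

Σmᵢ = -8  ✗
l₃∈[|l₁−l₂|,l₁+l₂]=[1,7], have l₃=3
Σlᵢ = 10 ⇒ even

m_sum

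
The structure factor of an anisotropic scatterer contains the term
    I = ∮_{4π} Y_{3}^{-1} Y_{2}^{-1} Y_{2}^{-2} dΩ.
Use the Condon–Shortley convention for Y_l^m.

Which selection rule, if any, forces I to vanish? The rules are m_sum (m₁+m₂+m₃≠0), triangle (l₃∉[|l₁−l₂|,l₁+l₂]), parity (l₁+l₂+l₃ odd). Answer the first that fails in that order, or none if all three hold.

m_sum

m₁+m₂+m₃ = -1 − 1 − 2 = -4  ✗
triangle: |3−2|=1 ≤ l₃=2 ≤ 3+2=5
parity: l₁+l₂+l₃ = 7 is odd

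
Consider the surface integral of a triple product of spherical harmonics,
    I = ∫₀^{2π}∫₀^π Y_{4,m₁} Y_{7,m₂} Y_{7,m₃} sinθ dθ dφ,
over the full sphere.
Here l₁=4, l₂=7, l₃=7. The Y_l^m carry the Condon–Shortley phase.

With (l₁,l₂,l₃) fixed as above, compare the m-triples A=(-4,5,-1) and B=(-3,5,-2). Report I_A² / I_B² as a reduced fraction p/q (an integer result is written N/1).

l's match ⇒ only the (l;m) 3-j factors differ between A and B.
A: triangle coeff Δ(4,7,7) = 1/58198140; Σ_t [4,4]: t=4:+1/46448640 = 1/46448640; (3j)²=75/8398 [(4 7 7; -4 5 -1)], sign=+1
B: triangle coeff Δ(4,7,7) = 1/58198140; Σ_t [3,4]: t=3:−1/52254720 t=4:+1/11612160 = 1/14929920; (3j)²=1225/75582 [(4 7 7; -3 5 -2)], sign=-1
I_A²/I_B² = (75/8398)/(1225/75582) = 27/49

27/49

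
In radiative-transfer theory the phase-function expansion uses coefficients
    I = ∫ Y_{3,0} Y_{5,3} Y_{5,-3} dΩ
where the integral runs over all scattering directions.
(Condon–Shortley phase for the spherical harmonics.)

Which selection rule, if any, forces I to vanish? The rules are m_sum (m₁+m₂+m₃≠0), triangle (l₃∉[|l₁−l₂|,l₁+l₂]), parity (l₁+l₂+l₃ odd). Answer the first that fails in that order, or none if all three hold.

parity

m₁+m₂+m₃ = 0 + 3 − 3 = 0  ✓
triangle: |3−5|=2 ≤ l₃=5 ≤ 3+5=8  ✓
parity: l₁+l₂+l₃ = 13 is odd  ✗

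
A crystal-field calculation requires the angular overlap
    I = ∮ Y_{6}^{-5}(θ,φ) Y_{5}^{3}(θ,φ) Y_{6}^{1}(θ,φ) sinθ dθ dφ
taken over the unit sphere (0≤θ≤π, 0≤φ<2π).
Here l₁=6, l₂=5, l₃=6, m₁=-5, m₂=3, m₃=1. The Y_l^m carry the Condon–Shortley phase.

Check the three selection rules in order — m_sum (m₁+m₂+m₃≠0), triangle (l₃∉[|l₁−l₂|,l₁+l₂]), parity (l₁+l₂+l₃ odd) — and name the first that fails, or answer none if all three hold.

azimuthal sum: -5 + 3 + 1 = -1  ✗
1 ≤ 6 ≤ 11 (triangle on l)
L = 6 + 5 + 6 = 17 (odd)

m_sum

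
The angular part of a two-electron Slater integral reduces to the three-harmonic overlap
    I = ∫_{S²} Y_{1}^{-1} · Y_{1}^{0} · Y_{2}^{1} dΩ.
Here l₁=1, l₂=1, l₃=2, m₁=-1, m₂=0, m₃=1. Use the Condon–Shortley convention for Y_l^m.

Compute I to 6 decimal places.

m-sum 0 ✓  L=4 even ✓  0≤2≤2 ✓
Π(2lᵢ+1) = 3×3×5 = 45
triangle coeff Δ(1,1,2) = 1/30
Σ_t [0,0]: t=0:+1/1 = 1/1
(3j)²=2/15 [(1 1 2; 0 0 0)], sign=+1
Σ_t [0,0]: t=0:+1/2 = 1/2
(3j)²=1/10 [(1 1 2; -1 0 1)], sign=-1
⇒ 4πI² = 3/5
I = (-1)√(3/5/(4π)) = -0.21850969

-0.218510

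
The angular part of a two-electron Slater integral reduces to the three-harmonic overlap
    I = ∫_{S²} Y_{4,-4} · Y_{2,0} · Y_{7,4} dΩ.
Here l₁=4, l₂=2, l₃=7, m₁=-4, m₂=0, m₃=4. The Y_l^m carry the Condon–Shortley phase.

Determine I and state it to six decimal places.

0.000000

l₃=7 ∉ [2,6] — triangle fails ⇒ I = 0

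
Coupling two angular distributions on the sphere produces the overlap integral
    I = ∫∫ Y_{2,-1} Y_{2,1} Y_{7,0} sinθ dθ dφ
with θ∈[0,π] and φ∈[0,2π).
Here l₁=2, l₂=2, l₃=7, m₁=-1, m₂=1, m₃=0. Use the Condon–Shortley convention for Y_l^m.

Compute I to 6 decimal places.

0.000000

triangle: need 0≤l₃≤4, have 7; I=0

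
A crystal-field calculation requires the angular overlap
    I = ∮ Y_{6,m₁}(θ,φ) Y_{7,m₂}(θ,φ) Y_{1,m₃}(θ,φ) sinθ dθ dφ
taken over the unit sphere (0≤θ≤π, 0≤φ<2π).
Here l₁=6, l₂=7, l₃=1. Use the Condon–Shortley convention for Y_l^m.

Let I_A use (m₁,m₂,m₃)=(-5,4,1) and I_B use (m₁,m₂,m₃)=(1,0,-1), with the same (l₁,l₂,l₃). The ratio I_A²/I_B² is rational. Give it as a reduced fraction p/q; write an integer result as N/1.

Shared (l₁,l₂,l₃)=(6,7,1): N and (l;000)² cancel in I_A²/I_B².
A: Δ = 12!·0!·2!/15! = 1/1365; Racah Σ t=11..11: t=11:−1/79833600 = -1/79833600; ⇒ 3j(6 7 1; -5 4 1)² = 1/455, sgn -1
B: Δ = 12!·0!·2!/15! = 1/1365; Racah Σ t=5..5: t=5:−1/1209600 = -1/1209600; ⇒ 3j(6 7 1; 1 0 -1)² = 1/65, sgn -1
I_A²/I_B² = (1/455)/(1/65) = 1/7

1/7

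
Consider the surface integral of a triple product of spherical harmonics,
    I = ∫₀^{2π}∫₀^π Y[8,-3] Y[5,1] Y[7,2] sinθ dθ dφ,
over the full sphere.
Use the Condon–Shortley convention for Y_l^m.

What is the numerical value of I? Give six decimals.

Checks pass: Σm=0; 20 even; l₃=7∈[3,13].
(2·8+1)(2·5+1)(2·7+1) = 2805
Δ: 6! 10! 4! / 21! → 1/814773960
sum: t=1:−1/87091200 t=2:+1/4976640 t=3:−1/2073600 t=4:+1/4976640 t=5:−1/87091200 = -1/9676800
3j²(8 5 7; 0 0 0) = Δ·Π!·Σ² = 360/46189  (sign +1)
sum: t=2:+1/418037760 t=3:−1/17418240 t=4:+1/5806080 t=5:−1/12441600 t=6:+1/248832000 = 61/1492992000
3j²(8 5 7; -3 1 2) = Δ·Π!·Σ² = 3721/503880  (sign -1)
combine: 4πI² = 2805·360/46189·3721/503880 = 167445/1037153
take √, sign -1: I = -0.11334693

-0.113347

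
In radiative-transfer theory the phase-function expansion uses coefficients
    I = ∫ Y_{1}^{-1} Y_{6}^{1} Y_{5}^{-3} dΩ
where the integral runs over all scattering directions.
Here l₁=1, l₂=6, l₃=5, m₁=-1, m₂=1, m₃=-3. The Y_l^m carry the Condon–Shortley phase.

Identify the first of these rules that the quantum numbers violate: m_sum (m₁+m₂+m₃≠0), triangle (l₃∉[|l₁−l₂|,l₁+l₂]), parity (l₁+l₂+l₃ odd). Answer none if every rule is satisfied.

m_sum

m₁+m₂+m₃ = -1 + 1 − 3 = -3  ✗
triangle: |1−6|=5 ≤ l₃=5 ≤ 1+6=7
parity: l₁+l₂+l₃ = 12 is even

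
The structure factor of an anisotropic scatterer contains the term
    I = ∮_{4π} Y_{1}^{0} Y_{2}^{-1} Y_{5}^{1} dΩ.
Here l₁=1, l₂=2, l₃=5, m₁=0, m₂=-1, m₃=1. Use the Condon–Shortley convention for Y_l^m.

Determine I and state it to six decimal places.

triangle: need 1≤l₃≤3, have 5; I=0

0.000000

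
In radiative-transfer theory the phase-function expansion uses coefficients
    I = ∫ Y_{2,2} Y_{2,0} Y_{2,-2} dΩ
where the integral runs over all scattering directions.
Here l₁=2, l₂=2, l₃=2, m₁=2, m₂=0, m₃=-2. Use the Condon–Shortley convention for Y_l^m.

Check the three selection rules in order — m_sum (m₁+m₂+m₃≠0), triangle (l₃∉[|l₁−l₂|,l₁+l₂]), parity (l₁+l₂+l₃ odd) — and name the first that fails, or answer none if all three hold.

none

azimuthal sum: 2 + 0 − 2 = 0  ✓
0 ≤ 2 ≤ 4 (triangle on l)  ✓
L = 2 + 2 + 2 = 6 (even)  ✓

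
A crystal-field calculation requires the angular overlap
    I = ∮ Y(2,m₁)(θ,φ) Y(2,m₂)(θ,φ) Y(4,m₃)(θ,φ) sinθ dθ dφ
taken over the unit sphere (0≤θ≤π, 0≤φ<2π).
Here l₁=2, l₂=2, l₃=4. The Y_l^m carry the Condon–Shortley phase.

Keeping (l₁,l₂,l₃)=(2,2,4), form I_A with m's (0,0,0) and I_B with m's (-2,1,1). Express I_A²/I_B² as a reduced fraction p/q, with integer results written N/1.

36/5

Same 2,2,4: normalisation and zero-m 3j drop out of the ratio.
A: Δ: 0! 4! 4! / 9! → 1/630; sum: t=0:+1/16 = 1/16; 3j²(2 2 4; 0 0 0) = Δ·Π!·Σ² = 2/35  (sign +1)
B: Δ: 0! 4! 4! / 9! → 1/630; sum: t=0:+1/144 = 1/144; 3j²(2 2 4; -2 1 1) = Δ·Π!·Σ² = 1/126  (sign -1)
I_A²/I_B² = (2/35)/(1/126) = 36/5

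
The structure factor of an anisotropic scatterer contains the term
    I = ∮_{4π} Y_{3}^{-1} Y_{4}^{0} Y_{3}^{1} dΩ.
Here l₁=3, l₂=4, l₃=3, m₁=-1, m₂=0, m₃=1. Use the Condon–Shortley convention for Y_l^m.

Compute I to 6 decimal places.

Checks pass: Σm=0; 10 even; l₃=3∈[1,7].
(2·3+1)(2·4+1)(2·3+1) = 441
Δ: 4! 2! 4! / 11! → 1/34650
sum: t=1:−1/72 t=2:+1/16 t=3:−1/72 = 5/144
3j²(3 4 3; 0 0 0) = Δ·Π!·Σ² = 2/77  (sign -1)
sum: t=2:+1/32 t=3:−1/36 t=4:+1/1152 = 5/1152
3j²(3 4 3; -1 0 1) = Δ·Π!·Σ² = 1/1386  (sign +1)
combine: 4πI² = 441·2/77·1/1386 = 1/121
take √, sign -1: I = -0.02564498

-0.025645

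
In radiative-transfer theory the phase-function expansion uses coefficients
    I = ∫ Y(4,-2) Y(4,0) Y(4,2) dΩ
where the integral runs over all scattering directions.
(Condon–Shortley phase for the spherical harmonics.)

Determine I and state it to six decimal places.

m-sum 0 ✓  L=12 even ✓  0≤4≤8 ✓
Π(2lᵢ+1) = 9×9×9 = 729
triangle coeff Δ(4,4,4) = 1/450450
Σ_t [0,4]: t=0:+1/13824 t=1:−1/216 t=2:+1/64 t=3:−1/216 t=4:+1/13824 = 5/768
(3j)²=18/1001 [(4 4 4; 0 0 0)], sign=+1
Σ_t [2,4]: t=2:+1/384 t=3:−1/216 t=4:+1/2304 = -11/6912
(3j)²=11/1638 [(4 4 4; -2 0 2)], sign=-1
⇒ 4πI² = 729/8281
I = (-1)√(729/8281/(4π)) = -0.08369845

-0.083698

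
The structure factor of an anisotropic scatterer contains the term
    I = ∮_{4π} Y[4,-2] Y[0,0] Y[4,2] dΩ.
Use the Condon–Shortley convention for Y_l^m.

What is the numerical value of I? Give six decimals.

0.282095

Rules hold: Σm=0, L=8 even, 4≤4≤4.
N = 9·1·9 = 81
Δ = 0!·8!·0!/9! = 1/9
Racah Σ t=0..0: t=0:+1/576 = 1/576
⇒ 3j(4 0 4; 0 0 0)² = 1/9, sgn +1
Racah Σ t=0..0: t=0:+1/1440 = 1/1440
⇒ 3j(4 0 4; -2 0 2)² = 1/9, sgn +1
4πI² = N·(3j₀)²·(3jₘ)² = 1/1
I = +1·√(1/4π) = 0.28209479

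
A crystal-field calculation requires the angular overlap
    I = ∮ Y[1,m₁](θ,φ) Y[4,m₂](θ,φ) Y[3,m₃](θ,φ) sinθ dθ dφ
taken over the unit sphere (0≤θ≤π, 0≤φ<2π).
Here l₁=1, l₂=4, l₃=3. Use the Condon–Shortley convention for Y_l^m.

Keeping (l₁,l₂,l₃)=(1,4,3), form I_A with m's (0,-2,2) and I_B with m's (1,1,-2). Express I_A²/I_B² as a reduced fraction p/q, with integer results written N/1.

Shared (l₁,l₂,l₃)=(1,4,3): N and (l;000)² cancel in I_A²/I_B².
A: Δ = 2!·0!·6!/9! = 1/252; Racah Σ t=1..1: t=1:−1/120 = -1/120; ⇒ 3j(1 4 3; 0 -2 2)² = 1/21, sgn +1
B: Δ = 2!·0!·6!/9! = 1/252; Racah Σ t=0..0: t=0:+1/240 = 1/240; ⇒ 3j(1 4 3; 1 1 -2)² = 1/84, sgn -1
I_A²/I_B² = (1/21)/(1/84) = 4/1

4/1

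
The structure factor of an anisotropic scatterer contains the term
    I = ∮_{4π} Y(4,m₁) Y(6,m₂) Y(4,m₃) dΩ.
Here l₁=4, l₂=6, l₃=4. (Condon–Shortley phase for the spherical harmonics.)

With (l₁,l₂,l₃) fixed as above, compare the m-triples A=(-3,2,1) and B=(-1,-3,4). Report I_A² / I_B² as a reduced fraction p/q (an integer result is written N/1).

9/8

l's match ⇒ only the (l;m) 3-j factors differ between A and B.
A: triangle coeff Δ(4,6,4) = 1/1261260; Σ_t [5,6]: t=5:−1/8640 t=6:+1/34560 = -1/11520; (3j)²=3/143 [(4 6 4; -3 2 1)], sign=+1
B: triangle coeff Δ(4,6,4) = 1/1261260; Σ_t [3,3]: t=3:−1/51840 = -1/51840; (3j)²=8/429 [(4 6 4; -1 -3 4)], sign=-1
I_A²/I_B² = (3/143)/(8/429) = 9/8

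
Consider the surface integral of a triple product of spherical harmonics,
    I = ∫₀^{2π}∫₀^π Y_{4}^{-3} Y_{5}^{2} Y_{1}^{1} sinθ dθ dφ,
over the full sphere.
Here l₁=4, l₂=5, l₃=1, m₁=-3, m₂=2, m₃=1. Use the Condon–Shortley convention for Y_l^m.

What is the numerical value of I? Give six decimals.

Checks pass: Σm=0; 10 even; l₃=1∈[1,9].
(2·4+1)(2·5+1)(2·1+1) = 297
Δ: 8! 0! 2! / 11! → 1/495
sum: t=4:+1/576 = 1/576
3j²(4 5 1; 0 0 0) = Δ·Π!·Σ² = 5/99  (sign -1)
sum: t=7:−1/10080 = -1/10080
3j²(4 5 1; -3 2 1) = Δ·Π!·Σ² = 1/165  (sign -1)
combine: 4πI² = 297·5/99·1/165 = 1/11
take √, sign +1: I = 0.08505478

0.085055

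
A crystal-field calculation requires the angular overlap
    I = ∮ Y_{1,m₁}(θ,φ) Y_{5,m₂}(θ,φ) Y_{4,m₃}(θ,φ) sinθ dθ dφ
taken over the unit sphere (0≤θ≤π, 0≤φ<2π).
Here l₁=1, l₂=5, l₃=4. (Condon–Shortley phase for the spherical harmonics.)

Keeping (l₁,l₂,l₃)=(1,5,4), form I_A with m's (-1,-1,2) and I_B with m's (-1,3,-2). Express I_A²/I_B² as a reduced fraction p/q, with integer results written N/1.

3/14

l's match ⇒ only the (l;m) 3-j factors differ between A and B.
A: triangle coeff Δ(1,5,4) = 1/495; Σ_t [2,2]: t=2:+1/2880 = 1/2880; (3j)²=2/165 [(1 5 4; -1 -1 2)], sign=+1
B: triangle coeff Δ(1,5,4) = 1/495; Σ_t [2,2]: t=2:+1/2880 = 1/2880; (3j)²=28/495 [(1 5 4; -1 3 -2)], sign=+1
I_A²/I_B² = (2/165)/(28/495) = 3/14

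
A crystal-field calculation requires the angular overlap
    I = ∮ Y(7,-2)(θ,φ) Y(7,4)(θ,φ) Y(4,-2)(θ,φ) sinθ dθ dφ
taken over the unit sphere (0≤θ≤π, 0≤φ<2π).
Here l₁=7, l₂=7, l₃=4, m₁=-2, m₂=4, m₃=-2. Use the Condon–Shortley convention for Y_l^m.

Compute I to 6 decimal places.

Checks pass: Σm=0; 18 even; l₃=4∈[0,14].
(2·7+1)(2·7+1)(2·4+1) = 2025
Δ: 10! 4! 4! / 19! → 1/58198140
sum: t=3:−1/17418240 t=4:+1/622080 t=5:−1/230400 t=6:+1/622080 t=7:−1/17418240 = -1/806400
3j²(7 7 4; 0 0 0) = Δ·Π!·Σ² = 2268/230945  (sign -1)
sum: t=7:−1/2903040 t=8:+1/2903040 t=9:−1/34836480 = -1/34836480
3j²(7 7 4; -2 4 -2) = Δ·Π!·Σ² = 25/117572  (sign -1)
combine: 4πI² = 2025·2268/230945·25/117572 = 820125/193947611
take √, sign +1: I = 0.01834395

0.018344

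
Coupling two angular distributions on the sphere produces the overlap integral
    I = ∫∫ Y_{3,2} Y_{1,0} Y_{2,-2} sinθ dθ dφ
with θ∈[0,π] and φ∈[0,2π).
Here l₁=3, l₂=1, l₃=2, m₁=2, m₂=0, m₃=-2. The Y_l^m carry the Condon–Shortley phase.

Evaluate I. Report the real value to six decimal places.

0.184674

m-sum 0 ✓  L=6 even ✓  2≤2≤4 ✓
Π(2lᵢ+1) = 7×3×5 = 105
triangle coeff Δ(3,1,2) = 1/105
Σ_t [1,1]: t=1:−1/4 = -1/4
(3j)²=3/35 [(3 1 2; 0 0 0)], sign=-1
Σ_t [1,1]: t=1:−1/24 = -1/24
(3j)²=1/21 [(3 1 2; 2 0 -2)], sign=-1
⇒ 4πI² = 3/7
I = (+1)√(3/7/(4π)) = 0.18467439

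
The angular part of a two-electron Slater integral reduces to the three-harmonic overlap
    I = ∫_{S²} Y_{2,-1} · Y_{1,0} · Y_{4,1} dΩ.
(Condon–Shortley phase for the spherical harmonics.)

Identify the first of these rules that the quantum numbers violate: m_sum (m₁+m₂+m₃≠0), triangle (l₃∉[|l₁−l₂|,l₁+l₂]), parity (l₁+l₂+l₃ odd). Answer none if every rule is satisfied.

Σmᵢ = 0  ✓
l₃∈[|l₁−l₂|,l₁+l₂]=[1,3], have l₃=4  ✗
Σlᵢ = 7 ⇒ odd

triangle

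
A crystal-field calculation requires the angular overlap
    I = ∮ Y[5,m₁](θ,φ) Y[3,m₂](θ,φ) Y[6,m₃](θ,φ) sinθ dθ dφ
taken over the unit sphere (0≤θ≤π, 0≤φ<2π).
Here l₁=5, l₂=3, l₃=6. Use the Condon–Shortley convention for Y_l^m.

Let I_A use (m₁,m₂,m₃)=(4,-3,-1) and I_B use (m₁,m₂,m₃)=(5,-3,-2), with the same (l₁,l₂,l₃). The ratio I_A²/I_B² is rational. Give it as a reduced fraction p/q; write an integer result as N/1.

4/1

Shared (l₁,l₂,l₃)=(5,3,6): N and (l;000)² cancel in I_A²/I_B².
A: Δ = 2!·8!·4!/15! = 1/675675; Racah Σ t=0..0: t=0:+1/241920 = 1/241920; ⇒ 3j(5 3 6; 4 -3 -1)² = 4/1001, sgn -1
B: Δ = 2!·8!·4!/15! = 1/675675; Racah Σ t=0..0: t=0:+1/1935360 = 1/1935360; ⇒ 3j(5 3 6; 5 -3 -2)² = 1/1001, sgn +1
I_A²/I_B² = (4/1001)/(1/1001) = 4/1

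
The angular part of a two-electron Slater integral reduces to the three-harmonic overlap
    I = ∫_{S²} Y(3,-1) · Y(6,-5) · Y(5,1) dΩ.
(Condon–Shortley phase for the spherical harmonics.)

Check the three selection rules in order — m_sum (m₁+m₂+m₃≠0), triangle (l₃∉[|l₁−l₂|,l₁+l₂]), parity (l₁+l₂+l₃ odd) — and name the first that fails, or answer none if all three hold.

m_sum

m₁+m₂+m₃ = -1 − 5 + 1 = -5  ✗
triangle: |3−6|=3 ≤ l₃=5 ≤ 3+6=9
parity: l₁+l₂+l₃ = 14 is even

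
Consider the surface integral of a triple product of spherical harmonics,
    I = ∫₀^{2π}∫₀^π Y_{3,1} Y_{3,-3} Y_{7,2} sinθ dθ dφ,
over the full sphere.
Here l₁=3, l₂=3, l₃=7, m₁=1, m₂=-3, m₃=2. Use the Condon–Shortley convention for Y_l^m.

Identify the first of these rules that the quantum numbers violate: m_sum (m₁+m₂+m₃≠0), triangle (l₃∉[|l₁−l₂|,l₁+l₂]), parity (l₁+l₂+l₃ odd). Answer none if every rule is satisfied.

triangle

m₁+m₂+m₃ = 1 − 3 + 2 = 0  ✓
triangle: |3−3|=0 ≤ l₃=7 ≤ 3+3=6  ✗
parity: l₁+l₂+l₃ = 13 is odd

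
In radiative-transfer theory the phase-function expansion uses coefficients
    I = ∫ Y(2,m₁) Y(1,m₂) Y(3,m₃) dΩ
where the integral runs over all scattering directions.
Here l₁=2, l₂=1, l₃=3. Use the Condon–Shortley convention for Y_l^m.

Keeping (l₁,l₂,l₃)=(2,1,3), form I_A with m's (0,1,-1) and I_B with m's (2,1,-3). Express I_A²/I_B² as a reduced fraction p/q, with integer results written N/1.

2/5

Shared (l₁,l₂,l₃)=(2,1,3): N and (l;000)² cancel in I_A²/I_B².
A: Δ = 0!·4!·2!/7! = 1/105; Racah Σ t=0..0: t=0:+1/8 = 1/8; ⇒ 3j(2 1 3; 0 1 -1)² = 2/35, sgn +1
B: Δ = 0!·4!·2!/7! = 1/105; Racah Σ t=0..0: t=0:+1/48 = 1/48; ⇒ 3j(2 1 3; 2 1 -3)² = 1/7, sgn +1
I_A²/I_B² = (2/35)/(1/7) = 2/5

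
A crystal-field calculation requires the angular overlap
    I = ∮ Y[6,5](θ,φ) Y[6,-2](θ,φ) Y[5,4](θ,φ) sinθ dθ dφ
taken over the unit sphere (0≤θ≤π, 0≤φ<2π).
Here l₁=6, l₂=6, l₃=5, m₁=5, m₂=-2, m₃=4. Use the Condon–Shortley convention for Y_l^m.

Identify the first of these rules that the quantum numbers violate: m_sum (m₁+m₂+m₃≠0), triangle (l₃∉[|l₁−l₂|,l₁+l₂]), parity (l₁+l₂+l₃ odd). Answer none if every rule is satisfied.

Σmᵢ = 7  ✗
l₃∈[|l₁−l₂|,l₁+l₂]=[0,12], have l₃=5
Σlᵢ = 17 ⇒ odd

m_sum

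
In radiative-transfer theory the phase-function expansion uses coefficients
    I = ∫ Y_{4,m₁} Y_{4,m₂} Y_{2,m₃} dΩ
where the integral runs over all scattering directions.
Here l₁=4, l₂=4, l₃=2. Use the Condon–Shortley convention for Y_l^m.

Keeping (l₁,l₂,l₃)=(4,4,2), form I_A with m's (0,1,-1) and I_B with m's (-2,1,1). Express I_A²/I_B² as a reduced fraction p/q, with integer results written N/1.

l's match ⇒ only the (l;m) 3-j factors differ between A and B.
A: triangle coeff Δ(4,4,2) = 1/13860; Σ_t [3,4]: t=3:−1/72 t=4:+1/96 = -1/288; (3j)²=1/462 [(4 4 2; 0 1 -1)], sign=+1
B: triangle coeff Δ(4,4,2) = 1/13860; Σ_t [4,5]: t=4:+1/96 t=5:−1/240 = 1/160; (3j)²=27/1540 [(4 4 2; -2 1 1)], sign=-1
I_A²/I_B² = (1/462)/(27/1540) = 10/81

10/81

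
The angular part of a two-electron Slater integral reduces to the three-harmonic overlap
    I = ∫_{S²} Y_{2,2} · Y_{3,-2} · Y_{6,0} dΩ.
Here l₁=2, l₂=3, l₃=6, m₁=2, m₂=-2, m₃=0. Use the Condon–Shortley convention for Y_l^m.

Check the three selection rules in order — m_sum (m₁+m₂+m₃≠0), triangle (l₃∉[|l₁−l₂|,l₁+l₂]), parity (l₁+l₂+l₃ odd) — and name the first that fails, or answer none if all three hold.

triangle

azimuthal sum: 2 − 2 + 0 = 0  ✓
1 ≤ 6 ≤ 5 (triangle on l)  ✗
L = 2 + 3 + 6 = 11 (odd)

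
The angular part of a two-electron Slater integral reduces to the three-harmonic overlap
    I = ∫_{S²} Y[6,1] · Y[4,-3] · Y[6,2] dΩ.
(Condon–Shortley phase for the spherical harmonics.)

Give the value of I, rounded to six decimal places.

m-sum 0 ✓  L=16 even ✓  2≤6≤10 ✓
Π(2lᵢ+1) = 13×9×13 = 1521
triangle coeff Δ(6,4,6) = 1/15315300
Σ_t [0,4]: t=0:+1/829440 t=1:−1/25920 t=2:+1/9216 t=3:−1/25920 t=4:+1/829440 = 7/207360
(3j)²=28/2431 [(6 4 6; 0 0 0)], sign=+1
Σ_t [0,1]: t=0:+1/103680 t=1:−1/82944 = -1/414720
(3j)²=49/43758 [(6 4 6; 1 -3 2)], sign=-1
⇒ 4πI² = 686/34969
I = (-1)√(686/34969/(4π)) = -0.03951077

-0.039511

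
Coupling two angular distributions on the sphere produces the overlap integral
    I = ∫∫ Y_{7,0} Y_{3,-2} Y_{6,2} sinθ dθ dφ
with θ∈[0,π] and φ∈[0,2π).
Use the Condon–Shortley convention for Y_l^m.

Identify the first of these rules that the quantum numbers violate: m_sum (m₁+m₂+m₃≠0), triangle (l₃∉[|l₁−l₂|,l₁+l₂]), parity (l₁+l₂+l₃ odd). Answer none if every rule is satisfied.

none

azimuthal sum: 0 − 2 + 2 = 0  ✓
4 ≤ 6 ≤ 10 (triangle on l)  ✓
L = 7 + 3 + 6 = 16 (even)  ✓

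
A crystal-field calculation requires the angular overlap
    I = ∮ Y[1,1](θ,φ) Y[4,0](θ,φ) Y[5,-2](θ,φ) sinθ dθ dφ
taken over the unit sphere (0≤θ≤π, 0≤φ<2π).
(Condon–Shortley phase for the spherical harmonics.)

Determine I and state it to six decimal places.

0.000000

m-sum = 1 + 0 − 2 = -1 ≠ 0 ⇒ I = 0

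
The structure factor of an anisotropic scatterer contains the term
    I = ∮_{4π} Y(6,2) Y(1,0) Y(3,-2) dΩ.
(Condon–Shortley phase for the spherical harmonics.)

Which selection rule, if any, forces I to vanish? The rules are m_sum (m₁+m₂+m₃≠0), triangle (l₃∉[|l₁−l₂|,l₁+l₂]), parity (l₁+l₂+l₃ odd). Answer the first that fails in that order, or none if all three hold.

triangle

azimuthal sum: 2 + 0 − 2 = 0  ✓
5 ≤ 3 ≤ 7 (triangle on l)  ✗
L = 6 + 1 + 3 = 10 (even)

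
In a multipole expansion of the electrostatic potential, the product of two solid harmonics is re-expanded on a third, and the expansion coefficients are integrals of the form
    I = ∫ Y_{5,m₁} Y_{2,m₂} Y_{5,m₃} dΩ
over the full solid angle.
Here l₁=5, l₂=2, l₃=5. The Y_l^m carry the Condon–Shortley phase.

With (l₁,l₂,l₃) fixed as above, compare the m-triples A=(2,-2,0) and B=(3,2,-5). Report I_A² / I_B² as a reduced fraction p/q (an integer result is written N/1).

14/3

Same 5,2,5: normalisation and zero-m 3j drop out of the ratio.
A: Δ: 2! 8! 2! / 13! → 1/38610; sum: t=0:+1/2880 = 1/2880; 3j²(5 2 5; 2 -2 0) = Δ·Π!·Σ² = 14/429  (sign -1)
B: Δ: 2! 8! 2! / 13! → 1/38610; sum: t=2:+1/161280 = 1/161280; 3j²(5 2 5; 3 2 -5) = Δ·Π!·Σ² = 1/143  (sign +1)
I_A²/I_B² = (14/429)/(1/143) = 14/3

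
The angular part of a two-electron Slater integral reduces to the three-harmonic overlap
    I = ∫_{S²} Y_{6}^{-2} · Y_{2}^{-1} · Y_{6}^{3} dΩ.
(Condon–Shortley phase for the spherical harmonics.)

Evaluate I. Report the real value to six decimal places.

-0.140463

m-sum 0 ✓  L=14 even ✓  4≤6≤8 ✓
Π(2lᵢ+1) = 13×5×13 = 845
triangle coeff Δ(6,2,6) = 1/90090
Σ_t [0,2]: t=0:+1/69120 t=1:−1/14400 t=2:+1/69120 = -7/172800
(3j)²=14/715 [(6 2 6; 0 0 0)], sign=-1
Σ_t [0,1]: t=0:+1/161280 t=1:−1/60480 = -1/96768
(3j)²=15/1001 [(6 2 6; -2 -1 3)], sign=+1
⇒ 4πI² = 30/121
I = (-1)√(30/121/(4π)) = -0.14046335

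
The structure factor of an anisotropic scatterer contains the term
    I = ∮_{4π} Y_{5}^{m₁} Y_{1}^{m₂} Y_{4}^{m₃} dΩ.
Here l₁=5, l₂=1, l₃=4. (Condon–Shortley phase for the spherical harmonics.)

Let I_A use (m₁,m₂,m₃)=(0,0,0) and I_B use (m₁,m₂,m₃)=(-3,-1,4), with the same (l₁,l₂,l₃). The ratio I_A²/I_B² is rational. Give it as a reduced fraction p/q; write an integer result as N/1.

Same 5,1,4: normalisation and zero-m 3j drop out of the ratio.
A: Δ: 2! 8! 0! / 11! → 1/495; sum: t=1:−1/576 = -1/576; 3j²(5 1 4; 0 0 0) = Δ·Π!·Σ² = 5/99  (sign -1)
B: Δ: 2! 8! 0! / 11! → 1/495; sum: t=0:+1/80640 = 1/80640; 3j²(5 1 4; -3 -1 4) = Δ·Π!·Σ² = 1/495  (sign +1)
I_A²/I_B² = (5/99)/(1/495) = 25/1

25/1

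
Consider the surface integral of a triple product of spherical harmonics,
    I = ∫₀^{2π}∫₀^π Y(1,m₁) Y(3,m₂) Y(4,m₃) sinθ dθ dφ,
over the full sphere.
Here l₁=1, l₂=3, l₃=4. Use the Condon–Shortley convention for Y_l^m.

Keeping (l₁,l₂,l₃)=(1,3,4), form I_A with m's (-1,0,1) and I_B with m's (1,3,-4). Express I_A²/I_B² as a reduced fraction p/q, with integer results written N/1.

Shared (l₁,l₂,l₃)=(1,3,4): N and (l;000)² cancel in I_A²/I_B².
A: Δ = 0!·2!·6!/9! = 1/252; Racah Σ t=0..0: t=0:+1/72 = 1/72; ⇒ 3j(1 3 4; -1 0 1)² = 5/126, sgn -1
B: Δ = 0!·2!·6!/9! = 1/252; Racah Σ t=0..0: t=0:+1/1440 = 1/1440; ⇒ 3j(1 3 4; 1 3 -4)² = 1/9, sgn +1
I_A²/I_B² = (5/126)/(1/9) = 5/14

5/14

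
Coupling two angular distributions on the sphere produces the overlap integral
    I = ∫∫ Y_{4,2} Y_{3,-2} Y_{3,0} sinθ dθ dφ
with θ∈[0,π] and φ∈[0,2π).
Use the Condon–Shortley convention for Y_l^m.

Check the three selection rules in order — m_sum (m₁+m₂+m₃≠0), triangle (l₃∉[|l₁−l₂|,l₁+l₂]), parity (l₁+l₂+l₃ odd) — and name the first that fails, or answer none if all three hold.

Σmᵢ = 0  ✓
l₃∈[|l₁−l₂|,l₁+l₂]=[1,7], have l₃=3  ✓
Σlᵢ = 10 ⇒ even  ✓

none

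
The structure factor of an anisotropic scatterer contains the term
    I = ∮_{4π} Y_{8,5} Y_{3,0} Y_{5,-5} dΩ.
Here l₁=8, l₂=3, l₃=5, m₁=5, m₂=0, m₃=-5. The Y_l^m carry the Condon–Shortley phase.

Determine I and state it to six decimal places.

Checks pass: Σm=0; 16 even; l₃=5∈[5,11].
(2·8+1)(2·3+1)(2·5+1) = 1309
Δ: 6! 10! 0! / 17! → 1/136136
sum: t=3:−1/518400 = -1/518400
3j²(8 3 5; 0 0 0) = Δ·Π!·Σ² = 56/2431  (sign +1)
sum: t=3:−1/130636800 = -1/130636800
3j²(8 3 5; 5 0 -5) = Δ·Π!·Σ² = 1/476  (sign -1)
combine: 4πI² = 1309·56/2431·1/476 = 14/221
take √, sign -1: I = -0.07100075

-0.071001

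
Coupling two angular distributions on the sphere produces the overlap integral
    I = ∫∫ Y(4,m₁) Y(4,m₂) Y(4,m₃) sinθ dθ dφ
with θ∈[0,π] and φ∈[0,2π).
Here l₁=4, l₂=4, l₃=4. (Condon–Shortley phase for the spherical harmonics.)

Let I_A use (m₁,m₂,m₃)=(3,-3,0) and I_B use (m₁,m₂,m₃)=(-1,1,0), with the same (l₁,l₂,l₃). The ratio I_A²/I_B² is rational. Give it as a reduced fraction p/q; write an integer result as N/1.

49/9

l's match ⇒ only the (l;m) 3-j factors differ between A and B.
A: triangle coeff Δ(4,4,4) = 1/450450; Σ_t [0,1]: t=0:+1/864 t=1:−1/3456 = 1/1152; (3j)²=7/286 [(4 4 4; 3 -3 0)], sign=+1
B: triangle coeff Δ(4,4,4) = 1/450450; Σ_t [1,4]: t=1:−1/3456 t=2:+1/144 t=3:−1/96 t=4:+1/864 = -1/384; (3j)²=9/2002 [(4 4 4; -1 1 0)], sign=-1
I_A²/I_B² = (7/286)/(9/2002) = 49/9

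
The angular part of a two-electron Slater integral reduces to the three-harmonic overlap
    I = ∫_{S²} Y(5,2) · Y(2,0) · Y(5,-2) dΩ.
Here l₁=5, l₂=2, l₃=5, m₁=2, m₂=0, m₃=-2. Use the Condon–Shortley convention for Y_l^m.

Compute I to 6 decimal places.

0.097044

m-sum 0 ✓  L=12 even ✓  3≤5≤7 ✓
Π(2lᵢ+1) = 11×5×11 = 605
triangle coeff Δ(5,2,5) = 1/38610
Σ_t [0,2]: t=0:+1/2880 t=1:−1/576 t=2:+1/2880 = -1/960
(3j)²=10/429 [(5 2 5; 0 0 0)], sign=+1
Σ_t [0,2]: t=0:+1/2880 t=1:−1/1440 t=2:+1/20160 = -1/3360
(3j)²=6/715 [(5 2 5; 2 0 -2)], sign=+1
⇒ 4πI² = 20/169
I = (+1)√(20/169/(4π)) = 0.09704356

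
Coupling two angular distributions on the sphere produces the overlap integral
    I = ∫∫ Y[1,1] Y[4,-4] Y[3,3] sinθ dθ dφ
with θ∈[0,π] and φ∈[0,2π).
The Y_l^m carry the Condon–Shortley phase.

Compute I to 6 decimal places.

0.325735

m-sum 0 ✓  L=8 even ✓  3≤3≤5 ✓
Π(2lᵢ+1) = 3×9×7 = 189
triangle coeff Δ(1,4,3) = 1/252
Σ_t [1,1]: t=1:−1/36 = -1/36
(3j)²=4/63 [(1 4 3; 0 0 0)], sign=+1
Σ_t [0,0]: t=0:+1/1440 = 1/1440
(3j)²=1/9 [(1 4 3; 1 -4 3)], sign=+1
⇒ 4πI² = 4/3
I = (+1)√(4/3/(4π)) = 0.32573501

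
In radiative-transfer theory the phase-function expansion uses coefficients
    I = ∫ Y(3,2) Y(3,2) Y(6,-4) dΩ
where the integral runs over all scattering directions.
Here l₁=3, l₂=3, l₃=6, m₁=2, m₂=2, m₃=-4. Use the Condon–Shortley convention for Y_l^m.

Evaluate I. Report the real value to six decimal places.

Rules hold: Σm=0, L=12 even, 0≤6≤6.
N = 7·7·13 = 637
Δ = 0!·6!·6!/13! = 1/12012
Racah Σ t=0..0: t=0:+1/1296 = 1/1296
⇒ 3j(3 3 6; 0 0 0)² = 100/3003, sgn +1
Racah Σ t=0..0: t=0:+1/14400 = 1/14400
⇒ 3j(3 3 6; 2 2 -4)² = 6/143, sgn +1
4πI² = N·(3j₀)²·(3jₘ)² = 1400/1573
I = +1·√(0.890019/4π) = 0.26613055

0.266131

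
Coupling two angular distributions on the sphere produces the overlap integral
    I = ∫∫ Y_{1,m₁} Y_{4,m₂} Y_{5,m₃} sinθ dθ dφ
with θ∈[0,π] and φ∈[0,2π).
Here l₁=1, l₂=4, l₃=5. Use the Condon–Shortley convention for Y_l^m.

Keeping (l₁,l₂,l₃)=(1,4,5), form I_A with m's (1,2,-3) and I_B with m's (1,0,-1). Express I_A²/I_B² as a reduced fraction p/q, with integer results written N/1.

Same 1,4,5: normalisation and zero-m 3j drop out of the ratio.
A: Δ: 0! 2! 8! / 11! → 1/495; sum: t=0:+1/2880 = 1/2880; 3j²(1 4 5; 1 2 -3) = Δ·Π!·Σ² = 28/495  (sign +1)
B: Δ: 0! 2! 8! / 11! → 1/495; sum: t=0:+1/1152 = 1/1152; 3j²(1 4 5; 1 0 -1) = Δ·Π!·Σ² = 1/33  (sign +1)
I_A²/I_B² = (28/495)/(1/33) = 28/15

28/15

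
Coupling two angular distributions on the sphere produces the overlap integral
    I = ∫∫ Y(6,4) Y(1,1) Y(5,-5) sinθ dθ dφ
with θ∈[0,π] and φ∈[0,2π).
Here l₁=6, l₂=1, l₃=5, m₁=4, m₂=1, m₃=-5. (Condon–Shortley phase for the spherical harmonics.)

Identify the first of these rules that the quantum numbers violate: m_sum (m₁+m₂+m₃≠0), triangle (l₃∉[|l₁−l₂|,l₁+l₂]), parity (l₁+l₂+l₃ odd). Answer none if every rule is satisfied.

azimuthal sum: 4 + 1 − 5 = 0  ✓
5 ≤ 5 ≤ 7 (triangle on l)  ✓
L = 6 + 1 + 5 = 12 (even)  ✓

none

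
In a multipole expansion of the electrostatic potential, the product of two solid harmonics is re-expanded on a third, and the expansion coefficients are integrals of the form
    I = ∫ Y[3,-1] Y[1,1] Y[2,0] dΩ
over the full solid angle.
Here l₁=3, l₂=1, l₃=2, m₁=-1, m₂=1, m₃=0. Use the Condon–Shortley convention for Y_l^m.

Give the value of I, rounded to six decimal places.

-0.202301

Checks pass: Σm=0; 6 even; l₃=2∈[2,4].
(2·3+1)(2·1+1)(2·2+1) = 105
Δ: 2! 4! 0! / 7! → 1/105
sum: t=1:−1/4 = -1/4
3j²(3 1 2; 0 0 0) = Δ·Π!·Σ² = 3/35  (sign -1)
sum: t=2:+1/8 = 1/8
3j²(3 1 2; -1 1 0) = Δ·Π!·Σ² = 2/35  (sign +1)
combine: 4πI² = 105·3/35·2/35 = 18/35
take √, sign -1: I = -0.20230066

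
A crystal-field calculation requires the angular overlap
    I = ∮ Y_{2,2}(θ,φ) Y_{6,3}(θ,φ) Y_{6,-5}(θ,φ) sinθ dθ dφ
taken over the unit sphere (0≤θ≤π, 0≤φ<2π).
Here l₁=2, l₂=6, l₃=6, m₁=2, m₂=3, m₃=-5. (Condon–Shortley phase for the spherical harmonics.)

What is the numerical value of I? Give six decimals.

0.120286

Rules hold: Σm=0, L=14 even, 4≤6≤8.
N = 5·13·13 = 845
Δ = 2!·2!·10!/15! = 1/90090
Racah Σ t=0..2: t=0:+1/69120 t=1:−1/14400 t=2:+1/69120 = -7/172800
⇒ 3j(2 6 6; 0 0 0)² = 14/715, sgn -1
Racah Σ t=0..0: t=0:+1/1451520 = 1/1451520
⇒ 3j(2 6 6; 2 3 -5)² = 1/91, sgn -1
4πI² = N·(3j₀)²·(3jₘ)² = 2/11
I = +1·√(0.181818/4π) = 0.12028562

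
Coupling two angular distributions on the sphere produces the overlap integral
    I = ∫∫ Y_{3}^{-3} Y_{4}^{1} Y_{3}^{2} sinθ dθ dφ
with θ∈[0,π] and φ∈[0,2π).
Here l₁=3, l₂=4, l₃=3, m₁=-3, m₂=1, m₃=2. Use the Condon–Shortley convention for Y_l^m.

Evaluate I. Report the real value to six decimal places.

m-sum 0 ✓  L=10 even ✓  1≤3≤7 ✓
Π(2lᵢ+1) = 7×9×7 = 441
triangle coeff Δ(3,4,3) = 1/34650
Σ_t [1,3]: t=1:−1/72 t=2:+1/16 t=3:−1/72 = 5/144
(3j)²=2/77 [(3 4 3; 0 0 0)], sign=-1
Σ_t [4,4]: t=4:+1/288 = 1/288
(3j)²=5/231 [(3 4 3; -3 1 2)], sign=-1
⇒ 4πI² = 30/121
I = (+1)√(30/121/(4π)) = 0.14046335

0.140463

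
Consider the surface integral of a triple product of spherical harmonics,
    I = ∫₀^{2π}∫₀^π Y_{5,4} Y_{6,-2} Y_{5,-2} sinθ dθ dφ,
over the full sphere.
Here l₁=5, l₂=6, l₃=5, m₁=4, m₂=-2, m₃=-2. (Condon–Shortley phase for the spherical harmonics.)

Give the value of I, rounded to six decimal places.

0.108910

m-sum 0 ✓  L=16 even ✓  1≤5≤11 ✓
Π(2lᵢ+1) = 11×13×11 = 1573
triangle coeff Δ(5,6,5) = 1/28588560
Σ_t [1,5]: t=1:−1/345600 t=2:+1/13824 t=3:−1/5184 t=4:+1/13824 t=5:−1/345600 = -7/129600
(3j)²=80/7293 [(5 6 5; 0 0 0)], sign=+1
Σ_t [0,1]: t=0:+1/207360 t=1:−1/103680 = -1/207360
(3j)²=21/2431 [(5 6 5; 4 -2 -2)], sign=+1
⇒ 4πI² = 560/3757
I = (+1)√(560/3757/(4π)) = 0.10891018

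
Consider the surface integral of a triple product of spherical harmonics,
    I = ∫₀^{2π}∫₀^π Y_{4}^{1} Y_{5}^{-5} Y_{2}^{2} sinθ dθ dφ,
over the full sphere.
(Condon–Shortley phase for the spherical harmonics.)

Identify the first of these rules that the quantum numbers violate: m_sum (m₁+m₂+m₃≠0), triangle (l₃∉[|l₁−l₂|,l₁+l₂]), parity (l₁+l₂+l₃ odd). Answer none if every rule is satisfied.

Σmᵢ = -2  ✗
l₃∈[|l₁−l₂|,l₁+l₂]=[1,9], have l₃=2
Σlᵢ = 11 ⇒ odd

m_sum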